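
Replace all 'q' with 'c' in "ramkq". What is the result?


Input string: 'ramkq'
Operation: replace 'q' with 'c'
Positions of 'q': 4
After replacement: ramkc


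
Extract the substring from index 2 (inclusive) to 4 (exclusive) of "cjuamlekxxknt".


Input string: 'cjuamlekxxknt'
Operation: slice [2:4]
Extract characters: s[2]='u', s[3]='a'
Result: ua


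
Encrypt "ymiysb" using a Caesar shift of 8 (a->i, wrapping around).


Input: 'ymiysb', shift = 8
Operation: for each letter, (position + 8) mod 26
Mapping: 'y'(24+8=32, 32 mod 26=6)->'g', 'm'(12+8=20)->'u', 'i'(8+8=16)->'q', 'y'(24+8=32, 32 mod 26=6)->'g', 's'(18+8=26, 26 mod 26=0)->'a', 'b'(1+8=9)->'j'
Result: guqgaj


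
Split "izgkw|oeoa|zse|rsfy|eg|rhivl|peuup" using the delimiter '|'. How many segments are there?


Input string: 'izgkw|oeoa|zse|rsfy|eg|rhivl|peuup'
Delimiter: '|'
Split result: 'izgkw', 'oeoa', 'zse', 'rsfy', 'eg', 'rhivl', 'peuup'
Number of parts: 7


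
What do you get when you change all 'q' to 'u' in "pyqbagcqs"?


Input string: 'pyqbagcqs'
Operation: replace 'q' with 'u'
Positions of 'q': 2, 7
After replacement: pyubagcus


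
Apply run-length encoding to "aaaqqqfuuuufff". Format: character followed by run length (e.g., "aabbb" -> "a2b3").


Input: 'aaaqqqfuuuufff'
Operation: identify consecutive runs
Runs: 'aaa' -> a3, 'qqq' -> q3, 'f' -> f1, 'uuuu' -> u4, 'fff' -> f3
Encoded: a3q3f1u4f3


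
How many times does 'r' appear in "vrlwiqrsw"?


Input string: 'vrlwiqrsw'
Target character: 'r'
Scan each position: s[1]='r', s[6]='r'
Matches found at indices: 1, 6
Total: 2


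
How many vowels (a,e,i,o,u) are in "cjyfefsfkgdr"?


Input string: 'cjyfefsfkgdr'
Operation: count vowels (a, e, i, o, u)
Scan: s[0]='c', s[1]='j', s[2]='y', s[3]='f', s[4]='e' (vowel), s[5]='f', s[6]='s', s[7]='f', s[8]='k', s[9]='g', s[10]='d', s[11]='r'
Vowels found: 1
Result: 1


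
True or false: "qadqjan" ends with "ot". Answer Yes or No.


Input string: 'qadqjan'
Suffix to check: 'ot'
Last 2 characters of input: 'an'
Match: False
Result: No


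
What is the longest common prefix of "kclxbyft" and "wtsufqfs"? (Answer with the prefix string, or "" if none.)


String 1: 'kclxbyft'
String 2: 'wtsufqfs'
Compare position by position:
pos 0: 'k' vs 'w' differ -> stop
Longest common prefix: "" (length 0)


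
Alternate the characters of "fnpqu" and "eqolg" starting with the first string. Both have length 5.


String 1: 'fnpqu'
String 2: 'eqolg'
Operation: alternate characters
Pairs: 'f'+'e', 'n'+'q', 'p'+'o', 'q'+'l', 'u'+'g'
Result: fenqpoqlug


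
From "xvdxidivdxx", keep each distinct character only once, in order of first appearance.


Input: 'xvdxidivdxx'
Operation: keep first occurrence of each character
Scan: s[0]='x' new -> keep; s[1]='v' new -> keep; s[2]='d' new -> keep; s[3]='x' seen -> skip; s[4]='i' new -> keep; s[5]='d' seen -> skip; s[6]='i' seen -> skip; s[7]='v' seen -> skip; s[8]='d' seen -> skip; s[9]='x' seen -> skip; s[10]='x' seen -> skip
Result: xvdi


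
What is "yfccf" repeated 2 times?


Input string: 'yfccf'
Operation: repeat 2 times
Concatenation: 'yfccf' + 'yfccf'
Result: yfccfyfccf


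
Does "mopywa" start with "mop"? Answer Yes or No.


Input string: 'mopywa'
Prefix to check: 'mop'
First 3 characters of input: 'mop'
Match: True
Result: Yes


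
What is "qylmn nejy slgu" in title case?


Input string: 'qylmn nejy slgu'
Operation: capitalize first letter of each word
Word transformations: 'qylmn'->'Qylmn', 'nejy'->'Nejy', 'slgu'->'Slgu'
Result: Qylmn Nejy Slgu


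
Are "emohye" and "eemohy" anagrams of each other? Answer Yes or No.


String 1: 'emohye' -> sorted: 'eehmoy'
String 2: 'eemohy' -> sorted: 'eehmoy'
Compare sorted forms: 'eehmoy' == 'eehmoy'
Anagram: Yes


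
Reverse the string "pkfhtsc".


Input string: 'pkfhtsc'
Operation: reverse character order
Original order: 'p' -> 'k' -> 'f' -> 'h' -> 't' -> 's' -> 'c'
Reversed order: 'c' -> 's' -> 't' -> 'h' -> 'f' -> 'k' -> 'p'
Result: csthfkp


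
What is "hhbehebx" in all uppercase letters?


Input string: 'hhbehebx'
Operation: convert each letter to uppercase
Mapping: 'h'->'H', 'h'->'H', 'b'->'B', 'e'->'E', 'h'->'H', 'e'->'E', 'b'->'B', 'x'->'X'
Result: HHBEHEBX


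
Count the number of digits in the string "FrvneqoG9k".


Input string: 'FrvneqoG9k'
Operation: count digit characters (0-9)
Scan: 'F', 'r', 'v', 'n', 'e', 'q', 'o', 'G', '9'(digit), 'k'
Digits found: 1
Result: 1


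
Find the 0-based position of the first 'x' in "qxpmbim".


Input string: 'qxpmbim'
Target: 'x'
Scanning left to right: s[0]='q', s[1]='x'
First match at index: 1


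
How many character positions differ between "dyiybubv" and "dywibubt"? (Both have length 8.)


String 1: 'dyiybubv'
String 2: 'dywibubt'
Compare each position: pos 0: 'd'=='d', pos 1: 'y'=='y', pos 2: 'i'!='w', pos 3: 'y'!='i', pos 4: 'b'=='b', pos 5: 'u'=='u', pos 6: 'b'=='b', pos 7: 'v'!='t'
Differing positions: 3
Hamming distance: 3


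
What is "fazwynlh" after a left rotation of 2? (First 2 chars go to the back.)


Input: 'fazwynlh', shift = 2
Operation: split at index 2 and swap parts
Front part s[0:2] = 'fa'
Back part s[2:] = 'zwynlh'
Rotated = back + front = 'zwynlh' + 'fa'
Result: zwynlhfa


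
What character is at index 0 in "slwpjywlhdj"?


Input string: 'slwpjywlhdj'
Operation: get character at index 0
Index mapping: s[0]='s'
Result: 's'


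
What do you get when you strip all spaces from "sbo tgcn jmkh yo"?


Input string: 'sbo tgcn jmkh yo'
Operation: remove all spaces
Words: 'sbo', 'tgcn', 'jmkh', 'yo'
Join without spaces: sbotgcnjmkhyo


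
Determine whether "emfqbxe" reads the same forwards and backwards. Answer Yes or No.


Input string: 'emfqbxe'
Reversed: 'exbqfme'
Compare pairs: s[0]='e' vs s[6]='e' (match), s[1]='m' vs s[5]='x' (mismatch), s[2]='f' vs s[4]='b' (mismatch)
Palindrome: No


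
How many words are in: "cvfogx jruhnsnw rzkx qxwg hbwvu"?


Input string: 'cvfogx jruhnsnw rzkx qxwg hbwvu'
Operation: split by spaces
Words found: 'cvfogx', 'jruhnsnw', 'rzkx', 'qxwg', 'hbwvu'
Word count: 5


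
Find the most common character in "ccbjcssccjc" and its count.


Input: 'ccbjcssccjc'
Operation: tally each character
Counts: 'b':1, 'c':6, 'j':2, 's':2
Maximum: 'c' appears 6 times


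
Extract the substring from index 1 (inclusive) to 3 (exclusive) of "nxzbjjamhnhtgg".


Input string: 'nxzbjjamhnhtgg'
Operation: slice [1:3]
Extract characters: s[1]='x', s[2]='z'
Result: xz


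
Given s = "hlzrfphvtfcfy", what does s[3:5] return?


Input string: 'hlzrfphvtfcfy'
Operation: slice [3:5]
Extract characters: s[3]='r', s[4]='f'
Result: rf


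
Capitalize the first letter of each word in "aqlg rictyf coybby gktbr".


Input string: 'aqlg rictyf coybby gktbr'
Operation: capitalize first letter of each word
Word transformations: 'aqlg'->'Aqlg', 'rictyf'->'Rictyf', 'coybby'->'Coybby', 'gktbr'->'Gktbr'
Result: Aqlg Rictyf Coybby Gktbr


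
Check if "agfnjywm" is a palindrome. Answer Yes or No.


Input string: 'agfnjywm'
Reversed: 'mwyjnfga'
Compare pairs: s[0]='a' vs s[7]='m' (mismatch), s[1]='g' vs s[6]='w' (mismatch), s[2]='f' vs s[5]='y' (mismatch), s[3]='n' vs s[4]='j' (mismatch)
Palindrome: No


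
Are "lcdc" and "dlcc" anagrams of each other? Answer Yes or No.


String 1: 'lcdc' -> sorted: 'ccdl'
String 2: 'dlcc' -> sorted: 'ccdl'
Compare sorted forms: 'ccdl' == 'ccdl'
Anagram: Yes


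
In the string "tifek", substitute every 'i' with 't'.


Input string: 'tifek'
Operation: replace 'i' with 't'
Positions of 'i': 1
After replacement: ttfek


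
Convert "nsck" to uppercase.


Input string: 'nsck'
Operation: convert each letter to uppercase
Mapping: 'n'->'N', 's'->'S', 'c'->'C', 'k'->'K'
Result: NSCK


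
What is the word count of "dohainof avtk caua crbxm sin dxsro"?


Input string: 'dohainof avtk caua crbxm sin dxsro'
Operation: split by spaces
Words found: 'dohainof', 'avtk', 'caua', 'crbxm', 'sin', 'dxsro'
Word count: 6


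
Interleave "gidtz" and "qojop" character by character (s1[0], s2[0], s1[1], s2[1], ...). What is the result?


String 1: 'gidtz'
String 2: 'qojop'
Operation: alternate characters
Pairs: 'g'+'q', 'i'+'o', 'd'+'j', 't'+'o', 'z'+'p'
Result: gqiodjtozp


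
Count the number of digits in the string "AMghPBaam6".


Input string: 'AMghPBaam6'
Operation: count digit characters (0-9)
Scan: 'A', 'M', 'g', 'h', 'P', 'B', 'a', 'a', 'm', '6'(digit)
Digits found: 1
Result: 1


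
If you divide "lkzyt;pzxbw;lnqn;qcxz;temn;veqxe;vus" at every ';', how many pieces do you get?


Input string: 'lkzyt;pzxbw;lnqn;qcxz;temn;veqxe;vus'
Delimiter: ';'
Split result: 'lkzyt', 'pzxbw', 'lnqn', 'qcxz', 'temn', 'veqxe', 'vus'
Number of parts: 7


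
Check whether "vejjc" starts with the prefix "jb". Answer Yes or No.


Input string: 'vejjc'
Prefix to check: 'jb'
First 2 characters of input: 've'
Match: False
Result: No


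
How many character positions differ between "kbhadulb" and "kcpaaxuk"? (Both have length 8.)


String 1: 'kbhadulb'
String 2: 'kcpaaxuk'
Compare each position: pos 0: 'k'=='k', pos 1: 'b'!='c', pos 2: 'h'!='p', pos 3: 'a'=='a', pos 4: 'd'!='a', pos 5: 'u'!='x', pos 6: 'l'!='u', pos 7: 'b'!='k'
Differing positions: 6
Hamming distance: 6


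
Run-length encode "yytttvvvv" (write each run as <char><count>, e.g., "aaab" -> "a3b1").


Input: 'yytttvvvv'
Operation: identify consecutive runs
Runs: 'yy' -> y2, 'ttt' -> t3, 'vvvv' -> v4
Encoded: y2t3v4


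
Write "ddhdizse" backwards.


Input string: 'ddhdizse'
Operation: reverse character order
Original order: 'd' -> 'd' -> 'h' -> 'd' -> 'i' -> 'z' -> 's' -> 'e'
Reversed order: 'e' -> 's' -> 'z' -> 'i' -> 'd' -> 'h' -> 'd' -> 'd'
Result: eszidhdd


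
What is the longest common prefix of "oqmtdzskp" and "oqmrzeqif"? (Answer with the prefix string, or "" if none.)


String 1: 'oqmtdzskp'
String 2: 'oqmrzeqif'
Compare position by position:
pos 0: 'o' vs 'o' match
pos 1: 'q' vs 'q' match
pos 2: 'm' vs 'm' match
pos 3: 't' vs 'r' differ -> stop
Longest common prefix: "oqm" (length 3)


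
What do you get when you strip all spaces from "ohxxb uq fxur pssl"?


Input string: 'ohxxb uq fxur pssl'
Operation: remove all spaces
Words: 'ohxxb', 'uq', 'fxur', 'pssl'
Join without spaces: ohxxbuqfxurpssl


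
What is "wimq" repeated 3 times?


Input string: 'wimq'
Operation: repeat 3 times
Concatenation: 'wimq' + 'wimq' + 'wimq'
Result: wimqwimqwimq


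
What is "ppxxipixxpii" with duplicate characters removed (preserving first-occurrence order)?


Input: 'ppxxipixxpii'
Operation: keep first occurrence of each character
Scan: s[0]='p' new -> keep; s[1]='p' seen -> skip; s[2]='x' new -> keep; s[3]='x' seen -> skip; s[4]='i' new -> keep; s[5]='p' seen -> skip; s[6]='i' seen -> skip; s[7]='x' seen -> skip; s[8]='x' seen -> skip; s[9]='p' seen -> skip; s[10]='i' seen -> skip; s[11]='i' seen -> skip
Result: pxi


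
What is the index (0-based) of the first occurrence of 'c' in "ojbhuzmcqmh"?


Input string: 'ojbhuzmcqmh'
Target: 'c'
Scanning left to right: s[0]='o', s[1]='j', s[2]='b', s[3]='h', s[4]='u', s[5]='z', s[6]='m', s[7]='c'
First match at index: 7


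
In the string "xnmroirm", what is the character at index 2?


Input string: 'xnmroirm'
Operation: get character at index 2
Index mapping: s[0]='x', s[1]='n', s[2]='m'
Result: 'm'


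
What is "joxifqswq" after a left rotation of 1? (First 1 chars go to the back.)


Input: 'joxifqswq', shift = 1
Operation: split at index 1 and swap parts
Front part s[0:1] = 'j'
Back part s[1:] = 'oxifqswq'
Rotated = back + front = 'oxifqswq' + 'j'
Result: oxifqswqj


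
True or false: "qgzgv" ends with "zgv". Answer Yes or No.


Input string: 'qgzgv'
Suffix to check: 'zgv'
Last 3 characters of input: 'zgv'
Match: True
Result: Yes


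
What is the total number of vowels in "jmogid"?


Input string: 'jmogid'
Operation: count vowels (a, e, i, o, u)
Scan: s[0]='j', s[1]='m', s[2]='o' (vowel), s[3]='g', s[4]='i' (vowel), s[5]='d'
Vowels found: 2
Result: 2


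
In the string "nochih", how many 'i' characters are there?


Input string: 'nochih'
Target character: 'i'
Scan each position: s[4]='i'
Matches found at indices: 4
Total: 1


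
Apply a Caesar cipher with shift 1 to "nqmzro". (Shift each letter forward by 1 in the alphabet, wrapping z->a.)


Input: 'nqmzro', shift = 1
Operation: for each letter, (position + 1) mod 26
Mapping: 'n'(13+1=14)->'o', 'q'(16+1=17)->'r', 'm'(12+1=13)->'n', 'z'(25+1=26, 26 mod 26=0)->'a', 'r'(17+1=18)->'s', 'o'(14+1=15)->'p'
Result: ornasp


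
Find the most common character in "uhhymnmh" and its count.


Input: 'uhhymnmh'
Operation: tally each character
Counts: 'h':3, 'm':2, 'n':1, 'u':1, 'y':1
Maximum: 'h' appears 3 times


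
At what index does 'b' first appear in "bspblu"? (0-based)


Input string: 'bspblu'
Target: 'b'
Scanning left to right: s[0]='b'
First match at index: 0


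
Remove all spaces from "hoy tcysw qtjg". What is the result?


Input string: 'hoy tcysw qtjg'
Operation: remove all spaces
Words: 'hoy', 'tcysw', 'qtjg'
Join without spaces: hoytcyswqtjg


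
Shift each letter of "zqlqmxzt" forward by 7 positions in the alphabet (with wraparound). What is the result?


Input: 'zqlqmxzt', shift = 7
Operation: for each letter, (position + 7) mod 26
Mapping: 'z'(25+7=32, 32 mod 26=6)->'g', 'q'(16+7=23)->'x', 'l'(11+7=18)->'s', 'q'(16+7=23)->'x', 'm'(12+7=19)->'t', 'x'(23+7=30, 30 mod 26=4)->'e', 'z'(25+7=32, 32 mod 26=6)->'g', 't'(19+7=26, 26 mod 26=0)->'a'
Result: gxsxtega


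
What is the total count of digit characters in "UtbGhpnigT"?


Input string: 'UtbGhpnigT'
Operation: count digit characters (0-9)
Scan: 'U', 't', 'b', 'G', 'h', 'p', 'n', 'i', 'g', 'T'
Digits found: 0
Result: 0


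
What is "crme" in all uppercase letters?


Input string: 'crme'
Operation: convert each letter to uppercase
Mapping: 'c'->'C', 'r'->'R', 'm'->'M', 'e'->'E'
Result: CRME


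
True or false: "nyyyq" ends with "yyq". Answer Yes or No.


Input string: 'nyyyq'
Suffix to check: 'yyq'
Last 3 characters of input: 'yyq'
Match: True
Result: Yes


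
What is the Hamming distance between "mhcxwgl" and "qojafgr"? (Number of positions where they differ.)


String 1: 'mhcxwgl'
String 2: 'qojafgr'
Compare each position: pos 0: 'm'!='q', pos 1: 'h'!='o', pos 2: 'c'!='j', pos 3: 'x'!='a', pos 4: 'w'!='f', pos 5: 'g'=='g', pos 6: 'l'!='r'
Differing positions: 6
Hamming distance: 6


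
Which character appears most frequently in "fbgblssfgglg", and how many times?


Input: 'fbgblssfgglg'
Operation: tally each character
Counts: 'b':2, 'f':2, 'g':4, 'l':2, 's':2
Maximum: 'g' appears 4 times


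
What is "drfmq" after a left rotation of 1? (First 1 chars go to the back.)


Input: 'drfmq', shift = 1
Operation: split at index 1 and swap parts
Front part s[0:1] = 'd'
Back part s[1:] = 'rfmq'
Rotated = back + front = 'rfmq' + 'd'
Result: rfmqd


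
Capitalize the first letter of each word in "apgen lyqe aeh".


Input string: 'apgen lyqe aeh'
Operation: capitalize first letter of each word
Word transformations: 'apgen'->'Apgen', 'lyqe'->'Lyqe', 'aeh'->'Aeh'
Result: Apgen Lyqe Aeh


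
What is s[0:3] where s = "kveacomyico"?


Input string: 'kveacomyico'
Operation: slice [0:3]
Extract characters: s[0]='k', s[1]='v', s[2]='e'
Result: kve


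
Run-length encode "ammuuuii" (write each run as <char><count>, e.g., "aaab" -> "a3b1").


Input: 'ammuuuii'
Operation: identify consecutive runs
Runs: 'a' -> a1, 'mm' -> m2, 'uuu' -> u3, 'ii' -> i2
Encoded: a1m2u3i2


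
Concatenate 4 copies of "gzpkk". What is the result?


Input string: 'gzpkk'
Operation: repeat 4 times
Concatenation: 'gzpkk' + 'gzpkk' + 'gzpkk' + 'gzpkk'
Result: gzpkkgzpkkgzpkkgzpkk


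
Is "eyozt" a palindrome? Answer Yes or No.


Input string: 'eyozt'
Reversed: 'tzoye'
Compare pairs: s[0]='e' vs s[4]='t' (mismatch), s[1]='y' vs s[3]='z' (mismatch)
Palindrome: No


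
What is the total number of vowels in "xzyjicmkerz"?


Input string: 'xzyjicmkerz'
Operation: count vowels (a, e, i, o, u)
Scan: s[0]='x', s[1]='z', s[2]='y', s[3]='j', s[4]='i' (vowel), s[5]='c', s[6]='m', s[7]='k', s[8]='e' (vowel), s[9]='r', s[10]='z'
Vowels found: 2
Result: 2


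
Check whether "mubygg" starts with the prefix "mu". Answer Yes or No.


Input string: 'mubygg'
Prefix to check: 'mu'
First 2 characters of input: 'mu'
Match: True
Result: Yes


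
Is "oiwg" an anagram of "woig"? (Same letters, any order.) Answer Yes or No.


String 1: 'woig' -> sorted: 'giow'
String 2: 'oiwg' -> sorted: 'giow'
Compare sorted forms: 'giow' == 'giow'
Anagram: Yes


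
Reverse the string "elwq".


Input string: 'elwq'
Operation: reverse character order
Original order: 'e' -> 'l' -> 'w' -> 'q'
Reversed order: 'q' -> 'w' -> 'l' -> 'e'
Result: qwle


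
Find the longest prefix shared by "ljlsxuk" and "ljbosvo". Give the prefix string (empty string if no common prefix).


String 1: 'ljlsxuk'
String 2: 'ljbosvo'
Compare position by position:
pos 0: 'l' vs 'l' match
pos 1: 'j' vs 'j' match
pos 2: 'l' vs 'b' differ -> stop
Longest common prefix: "lj" (length 2)


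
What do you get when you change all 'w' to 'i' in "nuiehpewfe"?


Input string: 'nuiehpewfe'
Operation: replace 'w' with 'i'
Positions of 'w': 7
After replacement: nuiehpeife


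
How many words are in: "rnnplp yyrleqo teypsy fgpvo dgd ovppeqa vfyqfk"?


Input string: 'rnnplp yyrleqo teypsy fgpvo dgd ovppeqa vfyqfk'
Operation: split by spaces
Words found: 'rnnplp', 'yyrleqo', 'teypsy', 'fgpvo', 'dgd', 'ovppeqa', 'vfyqfk'
Word count: 7


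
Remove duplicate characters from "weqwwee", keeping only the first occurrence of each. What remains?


Input: 'weqwwee'
Operation: keep first occurrence of each character
Scan: s[0]='w' new -> keep; s[1]='e' new -> keep; s[2]='q' new -> keep; s[3]='w' seen -> skip; s[4]='w' seen -> skip; s[5]='e' seen -> skip; s[6]='e' seen -> skip
Result: weq


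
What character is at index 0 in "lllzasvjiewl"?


Input string: 'lllzasvjiewl'
Operation: get character at index 0
Index mapping: s[0]='l'
Result: 'l'


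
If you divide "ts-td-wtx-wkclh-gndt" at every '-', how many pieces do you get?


Input string: 'ts-td-wtx-wkclh-gndt'
Delimiter: '-'
Split result: 'ts', 'td', 'wtx', 'wkclh', 'gndt'
Number of parts: 5


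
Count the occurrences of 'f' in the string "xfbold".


Input string: 'xfbold'
Target character: 'f'
Scan each position: s[1]='f'
Matches found at indices: 1
Total: 1


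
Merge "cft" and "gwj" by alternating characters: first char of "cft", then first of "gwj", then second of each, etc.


String 1: 'cft'
String 2: 'gwj'
Operation: alternate characters
Pairs: 'c'+'g', 'f'+'w', 't'+'j'
Result: cgfwtj


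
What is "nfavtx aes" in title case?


Input string: 'nfavtx aes'
Operation: capitalize first letter of each word
Word transformations: 'nfavtx'->'Nfavtx', 'aes'->'Aes'
Result: Nfavtx Aes


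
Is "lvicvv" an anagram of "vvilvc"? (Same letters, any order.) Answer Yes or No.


String 1: 'vvilvc' -> sorted: 'cilvvv'
String 2: 'lvicvv' -> sorted: 'cilvvv'
Compare sorted forms: 'cilvvv' == 'cilvvv'
Anagram: Yes


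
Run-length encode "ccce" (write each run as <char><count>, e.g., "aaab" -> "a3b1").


Input: 'ccce'
Operation: identify consecutive runs
Runs: 'ccc' -> c3, 'e' -> e1
Encoded: c3e1


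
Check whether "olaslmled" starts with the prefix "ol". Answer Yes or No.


Input string: 'olaslmled'
Prefix to check: 'ol'
First 2 characters of input: 'ol'
Match: True
Result: Yes


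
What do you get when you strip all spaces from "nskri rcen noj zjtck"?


Input string: 'nskri rcen noj zjtck'
Operation: remove all spaces
Words: 'nskri', 'rcen', 'noj', 'zjtck'
Join without spaces: nskrircennojzjtck


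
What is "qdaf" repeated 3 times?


Input string: 'qdaf'
Operation: repeat 3 times
Concatenation: 'qdaf' + 'qdaf' + 'qdaf'
Result: qdafqdafqdaf


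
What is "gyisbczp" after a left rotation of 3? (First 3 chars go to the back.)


Input: 'gyisbczp', shift = 3
Operation: split at index 3 and swap parts
Front part s[0:3] = 'gyi'
Back part s[3:] = 'sbczp'
Rotated = back + front = 'sbczp' + 'gyi'
Result: sbczpgyi


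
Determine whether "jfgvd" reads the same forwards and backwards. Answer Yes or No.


Input string: 'jfgvd'
Reversed: 'dvgfj'
Compare pairs: s[0]='j' vs s[4]='d' (mismatch), s[1]='f' vs s[3]='v' (mismatch)
Palindrome: No


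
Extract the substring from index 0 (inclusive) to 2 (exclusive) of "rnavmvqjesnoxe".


Input string: 'rnavmvqjesnoxe'
Operation: slice [0:2]
Extract characters: s[0]='r', s[1]='n'
Result: rn


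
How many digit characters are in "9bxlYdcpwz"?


Input string: '9bxlYdcpwz'
Operation: count digit characters (0-9)
Scan: '9'(digit), 'b', 'x', 'l', 'Y', 'd', 'c', 'p', 'w', 'z'
Digits found: 1
Result: 1


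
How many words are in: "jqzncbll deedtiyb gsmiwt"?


Input string: 'jqzncbll deedtiyb gsmiwt'
Operation: split by spaces
Words found: 'jqzncbll', 'deedtiyb', 'gsmiwt'
Word count: 3


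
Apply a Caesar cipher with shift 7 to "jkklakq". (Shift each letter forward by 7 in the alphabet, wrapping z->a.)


Input: 'jkklakq', shift = 7
Operation: for each letter, (position + 7) mod 26
Mapping: 'j'(9+7=16)->'q', 'k'(10+7=17)->'r', 'k'(10+7=17)->'r', 'l'(11+7=18)->'s', 'a'(0+7=7)->'h', 'k'(10+7=17)->'r', 'q'(16+7=23)->'x'
Result: qrrshrx


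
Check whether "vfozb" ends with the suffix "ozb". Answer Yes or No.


Input string: 'vfozb'
Suffix to check: 'ozb'
Last 3 characters of input: 'ozb'
Match: True
Result: Yes


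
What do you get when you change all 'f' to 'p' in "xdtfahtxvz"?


Input string: 'xdtfahtxvz'
Operation: replace 'f' with 'p'
Positions of 'f': 3
After replacement: xdtpahtxvz


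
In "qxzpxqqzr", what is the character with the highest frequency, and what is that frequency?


Input: 'qxzpxqqzr'
Operation: tally each character
Counts: 'p':1, 'q':3, 'r':1, 'x':2, 'z':2
Maximum: 'q' appears 3 times


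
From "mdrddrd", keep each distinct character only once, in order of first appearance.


Input: 'mdrddrd'
Operation: keep first occurrence of each character
Scan: s[0]='m' new -> keep; s[1]='d' new -> keep; s[2]='r' new -> keep; s[3]='d' seen -> skip; s[4]='d' seen -> skip; s[5]='r' seen -> skip; s[6]='d' seen -> skip
Result: mdr


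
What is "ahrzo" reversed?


Input string: 'ahrzo'
Operation: reverse character order
Original order: 'a' -> 'h' -> 'r' -> 'z' -> 'o'
Reversed order: 'o' -> 'z' -> 'r' -> 'h' -> 'a'
Result: ozrha


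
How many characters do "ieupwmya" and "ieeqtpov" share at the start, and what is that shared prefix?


String 1: 'ieupwmya'
String 2: 'ieeqtpov'
Compare position by position:
pos 0: 'i' vs 'i' match
pos 1: 'e' vs 'e' match
pos 2: 'u' vs 'e' differ -> stop
Longest common prefix: "ie" (length 2)


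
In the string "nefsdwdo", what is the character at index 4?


Input string: 'nefsdwdo'
Operation: get character at index 4
Index mapping: s[0]='n', s[1]='e', s[2]='f', s[3]='s', s[4]='d'
Result: 'd'


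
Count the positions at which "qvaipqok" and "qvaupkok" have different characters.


String 1: 'qvaipqok'
String 2: 'qvaupkok'
Compare each position: pos 0: 'q'=='q', pos 1: 'v'=='v', pos 2: 'a'=='a', pos 3: 'i'!='u', pos 4: 'p'=='p', pos 5: 'q'!='k', pos 6: 'o'=='o', pos 7: 'k'=='k'
Differing positions: 2
Hamming distance: 2


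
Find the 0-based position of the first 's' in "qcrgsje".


Input string: 'qcrgsje'
Target: 's'
Scanning left to right: s[0]='q', s[1]='c', s[2]='r', s[3]='g', s[4]='s'
First match at index: 4


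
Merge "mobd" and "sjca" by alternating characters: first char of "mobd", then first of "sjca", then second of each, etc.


String 1: 'mobd'
String 2: 'sjca'
Operation: alternate characters
Pairs: 'm'+'s', 'o'+'j', 'b'+'c', 'd'+'a'
Result: msojbcda


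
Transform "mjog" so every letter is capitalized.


Input string: 'mjog'
Operation: convert each letter to uppercase
Mapping: 'm'->'M', 'j'->'J', 'o'->'O', 'g'->'G'
Result: MJOG


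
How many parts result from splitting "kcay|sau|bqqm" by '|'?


Input string: 'kcay|sau|bqqm'
Delimiter: '|'
Split result: 'kcay', 'sau', 'bqqm'
Number of parts: 3


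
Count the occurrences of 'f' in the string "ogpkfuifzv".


Input string: 'ogpkfuifzv'
Target character: 'f'
Scan each position: s[4]='f', s[7]='f'
Matches found at indices: 4, 7
Total: 2


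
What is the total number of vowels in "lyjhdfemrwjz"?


Input string: 'lyjhdfemrwjz'
Operation: count vowels (a, e, i, o, u)
Scan: s[0]='l', s[1]='y', s[2]='j', s[3]='h', s[4]='d', s[5]='f', s[6]='e' (vowel), s[7]='m', s[8]='r', s[9]='w', s[10]='j', s[11]='z'
Vowels found: 1
Result: 1


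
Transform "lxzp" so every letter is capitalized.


Input string: 'lxzp'
Operation: convert each letter to uppercase
Mapping: 'l'->'L', 'x'->'X', 'z'->'Z', 'p'->'P'
Result: LXZP


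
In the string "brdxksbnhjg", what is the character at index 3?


Input string: 'brdxksbnhjg'
Operation: get character at index 3
Index mapping: s[0]='b', s[1]='r', s[2]='d', s[3]='x'
Result: 'x'


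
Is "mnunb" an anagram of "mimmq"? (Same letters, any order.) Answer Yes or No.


String 1: 'mimmq' -> sorted: 'immmq'
String 2: 'mnunb' -> sorted: 'bmnnu'
Compare sorted forms: 'immmq' != 'bmnnu'
Anagram: No


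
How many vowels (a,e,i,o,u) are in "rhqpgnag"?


Input string: 'rhqpgnag'
Operation: count vowels (a, e, i, o, u)
Scan: s[0]='r', s[1]='h', s[2]='q', s[3]='p', s[4]='g', s[5]='n', s[6]='a' (vowel), s[7]='g'
Vowels found: 1
Result: 1


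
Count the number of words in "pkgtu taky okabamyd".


Input string: 'pkgtu taky okabamyd'
Operation: split by spaces
Words found: 'pkgtu', 'taky', 'okabamyd'
Word count: 3


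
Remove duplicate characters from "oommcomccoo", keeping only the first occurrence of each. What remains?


Input: 'oommcomccoo'
Operation: keep first occurrence of each character
Scan: s[0]='o' new -> keep; s[1]='o' seen -> skip; s[2]='m' new -> keep; s[3]='m' seen -> skip; s[4]='c' new -> keep; s[5]='o' seen -> skip; s[6]='m' seen -> skip; s[7]='c' seen -> skip; s[8]='c' seen -> skip; s[9]='o' seen -> skip; s[10]='o' seen -> skip
Result: omc


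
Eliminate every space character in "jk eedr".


Input string: 'jk eedr'
Operation: remove all spaces
Words: 'jk', 'eedr'
Join without spaces: jkeedr


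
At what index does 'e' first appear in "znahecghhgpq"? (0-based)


Input string: 'znahecghhgpq'
Target: 'e'
Scanning left to right: s[0]='z', s[1]='n', s[2]='a', s[3]='h', s[4]='e'
First match at index: 4


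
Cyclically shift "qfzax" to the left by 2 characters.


Input: 'qfzax', shift = 2
Operation: split at index 2 and swap parts
Front part s[0:2] = 'qf'
Back part s[2:] = 'zax'
Rotated = back + front = 'zax' + 'qf'
Result: zaxqf


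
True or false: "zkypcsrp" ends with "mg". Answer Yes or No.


Input string: 'zkypcsrp'
Suffix to check: 'mg'
Last 2 characters of input: 'rp'
Match: False
Result: No


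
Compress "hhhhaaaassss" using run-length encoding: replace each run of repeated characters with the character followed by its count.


Input: 'hhhhaaaassss'
Operation: identify consecutive runs
Runs: 'hhhh' -> h4, 'aaaa' -> a4, 'ssss' -> s4
Encoded: h4a4s4


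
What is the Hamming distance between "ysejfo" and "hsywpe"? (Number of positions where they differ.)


String 1: 'ysejfo'
String 2: 'hsywpe'
Compare each position: pos 0: 'y'!='h', pos 1: 's'=='s', pos 2: 'e'!='y', pos 3: 'j'!='w', pos 4: 'f'!='p', pos 5: 'o'!='e'
Differing positions: 5
Hamming distance: 5


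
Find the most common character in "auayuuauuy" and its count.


Input: 'auayuuauuy'
Operation: tally each character
Counts: 'a':3, 'u':5, 'y':2
Maximum: 'u' appears 5 times


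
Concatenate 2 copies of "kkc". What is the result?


Input string: 'kkc'
Operation: repeat 2 times
Concatenation: 'kkc' + 'kkc'
Result: kkckkc


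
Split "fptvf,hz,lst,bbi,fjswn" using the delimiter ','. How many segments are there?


Input string: 'fptvf,hz,lst,bbi,fjswn'
Delimiter: ','
Split result: 'fptvf', 'hz', 'lst', 'bbi', 'fjswn'
Number of parts: 5


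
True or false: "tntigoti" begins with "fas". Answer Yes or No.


Input string: 'tntigoti'
Prefix to check: 'fas'
First 3 characters of input: 'tnt'
Match: False
Result: No


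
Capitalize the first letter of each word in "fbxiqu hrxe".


Input string: 'fbxiqu hrxe'
Operation: capitalize first letter of each word
Word transformations: 'fbxiqu'->'Fbxiqu', 'hrxe'->'Hrxe'
Result: Fbxiqu Hrxe


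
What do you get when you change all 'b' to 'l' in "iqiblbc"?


Input string: 'iqiblbc'
Operation: replace 'b' with 'l'
Positions of 'b': 3, 5
After replacement: iqilllc


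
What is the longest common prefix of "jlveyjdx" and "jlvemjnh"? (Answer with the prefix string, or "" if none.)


String 1: 'jlveyjdx'
String 2: 'jlvemjnh'
Compare position by position:
pos 0: 'j' vs 'j' match
pos 1: 'l' vs 'l' match
pos 2: 'v' vs 'v' match
pos 3: 'e' vs 'e' match
pos 4: 'y' vs 'm' differ -> stop
Longest common prefix: "jlve" (length 4)


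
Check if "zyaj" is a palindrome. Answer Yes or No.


Input string: 'zyaj'
Reversed: 'jayz'
Compare pairs: s[0]='z' vs s[3]='j' (mismatch), s[1]='y' vs s[2]='a' (mismatch)
Palindrome: No


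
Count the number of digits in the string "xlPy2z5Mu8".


Input string: 'xlPy2z5Mu8'
Operation: count digit characters (0-9)
Scan: 'x', 'l', 'P', 'y', '2'(digit), 'z', '5'(digit), 'M', 'u', '8'(digit)
Digits found: 3
Result: 3


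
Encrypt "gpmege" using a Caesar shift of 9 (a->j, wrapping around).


Input: 'gpmege', shift = 9
Operation: for each letter, (position + 9) mod 26
Mapping: 'g'(6+9=15)->'p', 'p'(15+9=24)->'y', 'm'(12+9=21)->'v', 'e'(4+9=13)->'n', 'g'(6+9=15)->'p', 'e'(4+9=13)->'n'
Result: pyvnpn


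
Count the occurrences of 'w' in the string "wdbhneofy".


Input string: 'wdbhneofy'
Target character: 'w'
Scan each position: s[0]='w'
Matches found at indices: 0
Total: 1


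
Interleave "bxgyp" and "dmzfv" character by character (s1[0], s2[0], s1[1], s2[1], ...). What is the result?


String 1: 'bxgyp'
String 2: 'dmzfv'
Operation: alternate characters
Pairs: 'b'+'d', 'x'+'m', 'g'+'z', 'y'+'f', 'p'+'v'
Result: bdxmgzyfpv


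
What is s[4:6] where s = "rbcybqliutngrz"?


Input string: 'rbcybqliutngrz'
Operation: slice [4:6]
Extract characters: s[4]='b', s[5]='q'
Result: bq


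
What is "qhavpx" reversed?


Input string: 'qhavpx'
Operation: reverse character order
Original order: 'q' -> 'h' -> 'a' -> 'v' -> 'p' -> 'x'
Reversed order: 'x' -> 'p' -> 'v' -> 'a' -> 'h' -> 'q'
Result: xpvahq


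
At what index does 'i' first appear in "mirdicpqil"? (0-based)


Input string: 'mirdicpqil'
Target: 'i'
Scanning left to right: s[0]='m', s[1]='i'
First match at index: 1


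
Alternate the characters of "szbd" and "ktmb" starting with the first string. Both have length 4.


String 1: 'szbd'
String 2: 'ktmb'
Operation: alternate characters
Pairs: 's'+'k', 'z'+'t', 'b'+'m', 'd'+'b'
Result: skztbmdb


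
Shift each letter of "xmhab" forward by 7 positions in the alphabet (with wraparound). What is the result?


Input: 'xmhab', shift = 7
Operation: for each letter, (position + 7) mod 26
Mapping: 'x'(23+7=30, 30 mod 26=4)->'e', 'm'(12+7=19)->'t', 'h'(7+7=14)->'o', 'a'(0+7=7)->'h', 'b'(1+7=8)->'i'
Result: etohi


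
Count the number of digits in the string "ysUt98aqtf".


Input string: 'ysUt98aqtf'
Operation: count digit characters (0-9)
Scan: 'y', 's', 'U', 't', '9'(digit), '8'(digit), 'a', 'q', 't', 'f'
Digits found: 2
Result: 2


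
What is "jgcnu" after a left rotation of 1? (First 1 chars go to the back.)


Input: 'jgcnu', shift = 1
Operation: split at index 1 and swap parts
Front part s[0:1] = 'j'
Back part s[1:] = 'gcnu'
Rotated = back + front = 'gcnu' + 'j'
Result: gcnuj


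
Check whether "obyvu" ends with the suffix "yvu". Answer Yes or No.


Input string: 'obyvu'
Suffix to check: 'yvu'
Last 3 characters of input: 'yvu'
Match: True
Result: Yes


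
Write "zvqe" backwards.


Input string: 'zvqe'
Operation: reverse character order
Original order: 'z' -> 'v' -> 'q' -> 'e'
Reversed order: 'e' -> 'q' -> 'v' -> 'z'
Result: eqvz


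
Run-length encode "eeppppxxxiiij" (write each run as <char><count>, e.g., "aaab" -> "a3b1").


Input: 'eeppppxxxiiij'
Operation: identify consecutive runs
Runs: 'ee' -> e2, 'pppp' -> p4, 'xxx' -> x3, 'iii' -> i3, 'j' -> j1
Encoded: e2p4x3i3j1


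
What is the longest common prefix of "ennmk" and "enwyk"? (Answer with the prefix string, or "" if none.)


String 1: 'ennmk'
String 2: 'enwyk'
Compare position by position:
pos 0: 'e' vs 'e' match
pos 1: 'n' vs 'n' match
pos 2: 'n' vs 'w' differ -> stop
Longest common prefix: "en" (length 2)


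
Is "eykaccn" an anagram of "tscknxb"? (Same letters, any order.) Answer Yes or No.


String 1: 'tscknxb' -> sorted: 'bcknstx'
String 2: 'eykaccn' -> sorted: 'accekny'
Compare sorted forms: 'bcknstx' != 'accekny'
Anagram: No


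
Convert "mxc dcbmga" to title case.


Input string: 'mxc dcbmga'
Operation: capitalize first letter of each word
Word transformations: 'mxc'->'Mxc', 'dcbmga'->'Dcbmga'
Result: Mxc Dcbmga


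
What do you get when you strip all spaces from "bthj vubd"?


Input string: 'bthj vubd'
Operation: remove all spaces
Words: 'bthj', 'vubd'
Join without spaces: bthjvubd


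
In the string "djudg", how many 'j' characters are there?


Input string: 'djudg'
Target character: 'j'
Scan each position: s[1]='j'
Matches found at indices: 1
Total: 1


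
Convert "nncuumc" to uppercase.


Input string: 'nncuumc'
Operation: convert each letter to uppercase
Mapping: 'n'->'N', 'n'->'N', 'c'->'C', 'u'->'U', 'u'->'U', 'm'->'M', 'c'->'C'
Result: NNCUUMC


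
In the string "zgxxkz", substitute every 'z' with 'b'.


Input string: 'zgxxkz'
Operation: replace 'z' with 'b'
Positions of 'z': 0, 5
After replacement: bgxxkb


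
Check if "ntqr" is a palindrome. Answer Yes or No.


Input string: 'ntqr'
Reversed: 'rqtn'
Compare pairs: s[0]='n' vs s[3]='r' (mismatch), s[1]='t' vs s[2]='q' (mismatch)
Palindrome: No


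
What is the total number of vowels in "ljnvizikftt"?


Input string: 'ljnvizikftt'
Operation: count vowels (a, e, i, o, u)
Scan: s[0]='l', s[1]='j', s[2]='n', s[3]='v', s[4]='i' (vowel), s[5]='z', s[6]='i' (vowel), s[7]='k', s[8]='f', s[9]='t', s[10]='t'
Vowels found: 2
Result: 2


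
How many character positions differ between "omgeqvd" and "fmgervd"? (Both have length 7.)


String 1: 'omgeqvd'
String 2: 'fmgervd'
Compare each position: pos 0: 'o'!='f', pos 1: 'm'=='m', pos 2: 'g'=='g', pos 3: 'e'=='e', pos 4: 'q'!='r', pos 5: 'v'=='v', pos 6: 'd'=='d'
Differing positions: 2
Hamming distance: 2


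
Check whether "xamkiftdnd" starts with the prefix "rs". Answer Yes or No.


Input string: 'xamkiftdnd'
Prefix to check: 'rs'
First 2 characters of input: 'xa'
Match: False
Result: No


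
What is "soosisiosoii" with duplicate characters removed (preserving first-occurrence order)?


Input: 'soosisiosoii'
Operation: keep first occurrence of each character
Scan: s[0]='s' new -> keep; s[1]='o' new -> keep; s[2]='o' seen -> skip; s[3]='s' seen -> skip; s[4]='i' new -> keep; s[5]='s' seen -> skip; s[6]='i' seen -> skip; s[7]='o' seen -> skip; s[8]='s' seen -> skip; s[9]='o' seen -> skip; s[10]='i' seen -> skip; s[11]='i' seen -> skip
Result: soi


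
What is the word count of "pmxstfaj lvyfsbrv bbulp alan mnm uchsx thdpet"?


Input string: 'pmxstfaj lvyfsbrv bbulp alan mnm uchsx thdpet'
Operation: split by spaces
Words found: 'pmxstfaj', 'lvyfsbrv', 'bbulp', 'alan', 'mnm', 'uchsx', 'thdpet'
Word count: 7


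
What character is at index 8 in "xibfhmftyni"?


Input string: 'xibfhmftyni'
Operation: get character at index 8
Index mapping: s[0]='x', s[1]='i', s[2]='b', s[3]='f', s[4]='h', s[5]='m', s[6]='f', s[7]='t', s[8]='y'
Result: 'y'


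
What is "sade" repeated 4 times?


Input string: 'sade'
Operation: repeat 4 times
Concatenation: 'sade' + 'sade' + 'sade' + 'sade'
Result: sadesadesadesade


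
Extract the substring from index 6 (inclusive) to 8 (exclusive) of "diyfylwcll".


Input string: 'diyfylwcll'
Operation: slice [6:8]
Extract characters: s[6]='w', s[7]='c'
Result: wc


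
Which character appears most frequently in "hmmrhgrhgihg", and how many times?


Input: 'hmmrhgrhgihg'
Operation: tally each character
Counts: 'g':3, 'h':4, 'i':1, 'm':2, 'r':2
Maximum: 'h' appears 4 times


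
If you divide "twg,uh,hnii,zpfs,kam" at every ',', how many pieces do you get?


Input string: 'twg,uh,hnii,zpfs,kam'
Delimiter: ','
Split result: 'twg', 'uh', 'hnii', 'zpfs', 'kam'
Number of parts: 5


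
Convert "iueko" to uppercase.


Input string: 'iueko'
Operation: convert each letter to uppercase
Mapping: 'i'->'I', 'u'->'U', 'e'->'E', 'k'->'K', 'o'->'O'
Result: IUEKO


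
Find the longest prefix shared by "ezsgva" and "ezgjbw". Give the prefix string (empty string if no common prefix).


String 1: 'ezsgva'
String 2: 'ezgjbw'
Compare position by position:
pos 0: 'e' vs 'e' match
pos 1: 'z' vs 'z' match
pos 2: 's' vs 'g' differ -> stop
Longest common prefix: "ez" (length 2)


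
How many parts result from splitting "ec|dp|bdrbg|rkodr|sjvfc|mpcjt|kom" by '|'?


Input string: 'ec|dp|bdrbg|rkodr|sjvfc|mpcjt|kom'
Delimiter: '|'
Split result: 'ec', 'dp', 'bdrbg', 'rkodr', 'sjvfc', 'mpcjt', 'kom'
Number of parts: 7


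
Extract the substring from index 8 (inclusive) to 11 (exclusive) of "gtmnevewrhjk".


Input string: 'gtmnevewrhjk'
Operation: slice [8:11]
Extract characters: s[8]='r', s[9]='h', s[10]='j'
Result: rhj


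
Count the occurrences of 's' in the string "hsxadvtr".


Input string: 'hsxadvtr'
Target character: 's'
Scan each position: s[1]='s'
Matches found at indices: 1
Total: 1


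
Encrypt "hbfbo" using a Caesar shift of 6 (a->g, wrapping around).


Input: 'hbfbo', shift = 6
Operation: for each letter, (position + 6) mod 26
Mapping: 'h'(7+6=13)->'n', 'b'(1+6=7)->'h', 'f'(5+6=11)->'l', 'b'(1+6=7)->'h', 'o'(14+6=20)->'u'
Result: nhlhu


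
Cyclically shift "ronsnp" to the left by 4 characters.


Input: 'ronsnp', shift = 4
Operation: split at index 4 and swap parts
Front part s[0:4] = 'rons'
Back part s[4:] = 'np'
Rotated = back + front = 'np' + 'rons'
Result: nprons


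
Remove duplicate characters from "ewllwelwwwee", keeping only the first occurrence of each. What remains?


Input: 'ewllwelwwwee'
Operation: keep first occurrence of each character
Scan: s[0]='e' new -> keep; s[1]='w' new -> keep; s[2]='l' new -> keep; s[3]='l' seen -> skip; s[4]='w' seen -> skip; s[5]='e' seen -> skip; s[6]='l' seen -> skip; s[7]='w' seen -> skip; s[8]='w' seen -> skip; s[9]='w' seen -> skip; s[10]='e' seen -> skip; s[11]='e' seen -> skip
Result: ewl


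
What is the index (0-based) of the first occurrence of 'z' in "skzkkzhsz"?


Input string: 'skzkkzhsz'
Target: 'z'
Scanning left to right: s[0]='s', s[1]='k', s[2]='z'
First match at index: 2


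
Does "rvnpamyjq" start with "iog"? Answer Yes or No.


Input string: 'rvnpamyjq'
Prefix to check: 'iog'
First 3 characters of input: 'rvn'
Match: False
Result: No


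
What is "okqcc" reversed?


Input string: 'okqcc'
Operation: reverse character order
Original order: 'o' -> 'k' -> 'q' -> 'c' -> 'c'
Reversed order: 'c' -> 'c' -> 'q' -> 'k' -> 'o'
Result: ccqko


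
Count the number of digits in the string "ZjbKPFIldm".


Input string: 'ZjbKPFIldm'
Operation: count digit characters (0-9)
Scan: 'Z', 'j', 'b', 'K', 'P', 'F', 'I', 'l', 'd', 'm'
Digits found: 0
Result: 0
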